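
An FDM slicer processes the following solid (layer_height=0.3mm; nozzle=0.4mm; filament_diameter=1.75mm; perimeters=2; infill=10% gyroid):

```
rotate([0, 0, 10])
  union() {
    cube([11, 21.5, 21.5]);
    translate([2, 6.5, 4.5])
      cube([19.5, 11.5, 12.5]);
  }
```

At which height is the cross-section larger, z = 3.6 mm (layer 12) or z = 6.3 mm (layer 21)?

Layer 12 (z = 3.6): the cube is present — its section is the full 11×21.5 rectangle (area 236.50 mm²); the cube at (2, 6.5) is not intersected at this z (z outside [4.5, 17]); Merging all regions: only the 11×21.5 cube is present, so the union is just that shape — area = 236.50 mm²; (whole slice rotated 10° about Z — lengths, areas and connectivity unchanged). So its area = 236.50 mm². Layer 21 (z = 6.3): the 11×21.5 cube contributes its full rectangle (area 236.50 mm²); the cube at (2, 6.5) (footprint 19.5×11.5) is included at this height (area 224.25 mm²); Merging all regions: the regions partially overlap — summed areas 460.75 mm² minus the doubly-counted overlap 103.50 mm² gives 357.25 mm² — area = 357.25 mm²; (whole slice rotated 10° about Z — lengths, areas and connectivity unchanged). So its area = 357.25 mm². Layer 21 is larger (357.25 vs 236.50 mm²).

layer 21 (z = 6.3 mm)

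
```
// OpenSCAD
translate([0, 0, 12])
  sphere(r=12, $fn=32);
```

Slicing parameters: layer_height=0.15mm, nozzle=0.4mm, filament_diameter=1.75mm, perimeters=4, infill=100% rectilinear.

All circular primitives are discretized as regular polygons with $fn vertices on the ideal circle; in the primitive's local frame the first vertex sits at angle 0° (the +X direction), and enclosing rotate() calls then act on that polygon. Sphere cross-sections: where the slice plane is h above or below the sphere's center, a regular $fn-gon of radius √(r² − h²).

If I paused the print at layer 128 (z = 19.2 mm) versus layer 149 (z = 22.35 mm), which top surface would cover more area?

Layer 128 (z = 19.2): the sphere: section is a regular 32-gon, circumradius = √(r²−h²) = √(12²−7.2²) = 9.600 (area = (32/2)·9.600²·sin(360°/32) = 287.67 mm²). So its area = 287.67 mm². Layer 149 (z = 22.35): the r=12 sphere contributes a regular 32-gon of circumradius √(12²−10.35²) = 6.073 (area = (32/2)·6.073²·sin(360°/32) = 115.11 mm²). So its area = 115.11 mm². Layer 128 is larger (287.67 vs 115.11 mm²).

layer 128 (z = 19.2 mm)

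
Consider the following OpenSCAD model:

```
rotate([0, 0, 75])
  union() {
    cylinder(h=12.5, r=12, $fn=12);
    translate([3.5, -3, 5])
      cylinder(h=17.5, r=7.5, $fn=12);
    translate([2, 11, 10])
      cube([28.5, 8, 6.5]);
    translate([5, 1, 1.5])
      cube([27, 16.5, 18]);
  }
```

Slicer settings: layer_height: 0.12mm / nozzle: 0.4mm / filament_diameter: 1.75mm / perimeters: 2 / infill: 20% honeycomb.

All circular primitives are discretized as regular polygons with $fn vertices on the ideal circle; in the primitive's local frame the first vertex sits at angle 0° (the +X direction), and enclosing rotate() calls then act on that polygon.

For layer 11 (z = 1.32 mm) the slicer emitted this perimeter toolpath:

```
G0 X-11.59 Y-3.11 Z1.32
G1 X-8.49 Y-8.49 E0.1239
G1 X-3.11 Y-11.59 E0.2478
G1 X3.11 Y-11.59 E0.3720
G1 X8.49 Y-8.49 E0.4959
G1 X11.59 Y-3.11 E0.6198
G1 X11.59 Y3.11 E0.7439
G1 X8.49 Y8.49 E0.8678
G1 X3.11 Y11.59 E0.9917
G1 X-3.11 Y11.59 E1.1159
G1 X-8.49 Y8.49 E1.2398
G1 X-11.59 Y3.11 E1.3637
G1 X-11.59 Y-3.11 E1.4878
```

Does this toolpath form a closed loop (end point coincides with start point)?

Start point (G0): (-11.59, -3.11). End point (last G1): the path returns to the start — closed.

yes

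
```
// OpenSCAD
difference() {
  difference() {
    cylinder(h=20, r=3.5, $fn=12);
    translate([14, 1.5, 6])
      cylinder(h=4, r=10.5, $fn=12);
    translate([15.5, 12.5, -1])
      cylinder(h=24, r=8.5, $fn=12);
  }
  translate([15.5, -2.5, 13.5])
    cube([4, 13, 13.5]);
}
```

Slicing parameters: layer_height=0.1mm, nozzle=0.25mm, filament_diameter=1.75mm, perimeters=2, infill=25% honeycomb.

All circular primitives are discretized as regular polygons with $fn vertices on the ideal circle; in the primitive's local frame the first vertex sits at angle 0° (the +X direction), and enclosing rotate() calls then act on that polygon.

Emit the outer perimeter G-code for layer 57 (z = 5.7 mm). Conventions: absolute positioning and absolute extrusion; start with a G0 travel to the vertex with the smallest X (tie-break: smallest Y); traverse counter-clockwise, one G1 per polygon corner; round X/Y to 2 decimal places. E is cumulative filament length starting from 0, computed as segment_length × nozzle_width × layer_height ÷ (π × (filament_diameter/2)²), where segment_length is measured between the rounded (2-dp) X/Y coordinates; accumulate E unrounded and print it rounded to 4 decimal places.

At z = 5.7 mm: the cylinder: section is a regular 12-gon, circumradius r=3.5; the cylinder at (14, 1.5) is absent (z outside [6, 10]); the r=8.5 cylinder at (15.5, 12.5) gives a regular 12-gon of circumradius 8.5 (constant along its height); After the difference (first − rest): starting from the r=3.5 cylinder, the r=8.5 cylinder at (15.5, 12.5) misses the remaining region (no effect) — 1 connected region; the cube at (15.5, -2.5) is not intersected at this z (z outside [13.5, 27]); Subtracting the remaining from the first: none of the subtracted shapes is present at this height, so that combined region is unchanged — 1 connected region. The outline is a single polygon with 12 vertices. Extrusion per mm of travel: 0.25 × 0.1 / (π × 0.875²) = 0.010394. Accumulating E over each segment gives final E = 0.2259.

G0 X-3.50 Y0.00 Z5.70
G1 X-3.03 Y-1.75 E0.0188
G1 X-1.75 Y-3.03 E0.0376
G1 X0.00 Y-3.50 E0.0565
G1 X1.75 Y-3.03 E0.0753
G1 X3.03 Y-1.75 E0.0941
G1 X3.50 Y0.00 E0.1130
G1 X3.03 Y1.75 E0.1318
G1 X1.75 Y3.03 E0.1506
G1 X0.00 Y3.50 E0.1694
G1 X-1.75 Y3.03 E0.1883
G1 X-3.03 Y1.75 E0.2071
G1 X-3.50 Y0.00 E0.2259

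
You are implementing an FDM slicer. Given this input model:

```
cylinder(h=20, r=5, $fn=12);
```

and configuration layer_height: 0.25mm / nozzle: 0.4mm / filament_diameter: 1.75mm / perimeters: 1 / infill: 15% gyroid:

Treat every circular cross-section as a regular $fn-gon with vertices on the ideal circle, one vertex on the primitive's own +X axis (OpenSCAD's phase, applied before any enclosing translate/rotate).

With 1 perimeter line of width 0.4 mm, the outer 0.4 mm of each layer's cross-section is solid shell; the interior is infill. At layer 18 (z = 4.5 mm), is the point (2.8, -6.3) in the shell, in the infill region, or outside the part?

At z = 4.5 mm: the cylinder: section is a regular 12-gon, circumradius r=5. Overall, the cross-section is a single solid region. The nearest boundary edge runs (-0.00, -5.00)→(2.50, -4.33); distance from the point to it = 1.98 mm. The point is not inside any of the regions above, so it lies outside the cross-section (1.98 mm from the nearest boundary).

outside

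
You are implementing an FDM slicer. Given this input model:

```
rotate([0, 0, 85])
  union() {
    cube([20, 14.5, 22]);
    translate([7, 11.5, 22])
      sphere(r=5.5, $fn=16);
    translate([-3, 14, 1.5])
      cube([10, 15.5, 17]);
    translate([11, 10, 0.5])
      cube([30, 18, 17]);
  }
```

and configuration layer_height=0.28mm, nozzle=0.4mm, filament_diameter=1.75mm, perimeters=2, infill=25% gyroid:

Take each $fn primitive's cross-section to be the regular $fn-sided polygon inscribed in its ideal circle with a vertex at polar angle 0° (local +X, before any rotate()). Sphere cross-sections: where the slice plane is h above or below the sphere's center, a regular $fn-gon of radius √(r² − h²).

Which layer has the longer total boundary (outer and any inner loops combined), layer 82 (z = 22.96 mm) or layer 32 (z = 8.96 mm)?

layer 32 (z = 8.96 mm)

Layer 82 (z = 22.96): the cube does not reach this height (z outside [0, 22]); the r=5.5 sphere at (7, 11.5) contributes a regular 16-gon of circumradius √(5.5²−0.96²) = 5.416 (perimeter = 2·16·5.416·sin(180°/16) = 33.81 mm); the cube at (-3, 14) is not intersected at this z (z outside [1.5, 18.5]); the cube at (11, 10) does not reach this height (z outside [0.5, 17.5]); Taking the union: only the r=5.5 sphere at (7, 11.5) is present, so the union is just that shape — boundary = 33.81 mm; (whole slice rotated 85° about Z — lengths, areas and connectivity unchanged). So its perimeter = 33.81 mm. Layer 32 (z = 8.96): the cube is present — its section is the full 20×14.5 rectangle (perimeter 69.00 mm); the sphere at (7, 11.5) does not reach this height (|z−center|=13.040 > r=5.5); the cube at (-3, 14) is present — its section is the full 10×15.5 rectangle (perimeter 51.00 mm); the cube at (11, 10) (footprint 30×18) is included at this height (perimeter 96.00 mm); Taking the union: the regions partially overlap (shared area 44.00 mm²), so the edge portions inside another operand are dropped and the merged outline is re-measured after clipping — boundary = 174.00 mm; (whole slice rotated 85° about Z — lengths, areas and connectivity unchanged). So its perimeter = 174.00 mm. Layer 32 is larger (174.00 vs 33.81 mm).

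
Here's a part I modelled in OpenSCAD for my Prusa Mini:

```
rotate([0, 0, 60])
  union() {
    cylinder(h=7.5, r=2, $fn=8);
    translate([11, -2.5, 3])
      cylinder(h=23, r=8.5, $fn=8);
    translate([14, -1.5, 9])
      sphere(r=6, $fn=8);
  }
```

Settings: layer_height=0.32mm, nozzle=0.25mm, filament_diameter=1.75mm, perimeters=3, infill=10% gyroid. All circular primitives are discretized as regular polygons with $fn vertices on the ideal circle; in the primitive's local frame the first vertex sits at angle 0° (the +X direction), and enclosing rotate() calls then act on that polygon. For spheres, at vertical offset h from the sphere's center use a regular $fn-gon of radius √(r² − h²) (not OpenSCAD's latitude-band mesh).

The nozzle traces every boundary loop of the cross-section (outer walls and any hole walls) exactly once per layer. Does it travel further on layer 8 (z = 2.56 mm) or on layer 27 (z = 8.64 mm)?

Layer 8 (z = 2.56): the r=2 cylinder gives a regular 8-gon of circumradius 2 (constant along its height) (perimeter = 2·8·2.000·sin(180°/8) = 12.25 mm); the cylinder at (11, -2.5) is not intersected at this z (z outside [3, 26]); the sphere at (14, -1.5) is not intersected at this z (|z−center|=6.440 > r=6); Taking the union: only the r=2 cylinder is present, so the union is just that shape — boundary = 12.25 mm; (whole slice rotated 60° about Z — lengths, areas and connectivity unchanged). So its perimeter = 12.25 mm. Layer 27 (z = 8.64): the cylinder is not intersected at this z (z outside [0, 7.5]); the r=8.5 cylinder at (11, -2.5) gives a regular 8-gon of circumradius 8.5 (constant along its height) (perimeter = 2·8·8.500·sin(180°/8) = 52.04 mm); the r=6 sphere at (14, -1.5) slices to a regular 8-gon of circumradius 5.989 (√(r²−h²) with h=0.36 from center) (perimeter = 2·8·5.989·sin(180°/8) = 36.67 mm); Merging all regions: the regions partially overlap (shared area 96.69 mm²), so the edge portions inside another operand are dropped and the merged outline is re-measured after clipping — boundary = 52.79 mm; (whole slice rotated 60° about Z — lengths, areas and connectivity unchanged). So its perimeter = 52.79 mm. Layer 27 is larger (52.79 vs 12.25 mm).

layer 27 (z = 8.64 mm)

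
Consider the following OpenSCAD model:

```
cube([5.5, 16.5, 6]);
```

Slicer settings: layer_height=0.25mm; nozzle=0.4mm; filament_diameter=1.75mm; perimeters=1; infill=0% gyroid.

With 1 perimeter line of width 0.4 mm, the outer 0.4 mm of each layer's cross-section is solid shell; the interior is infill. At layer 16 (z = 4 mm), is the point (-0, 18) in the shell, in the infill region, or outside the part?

outside

At z = 4 mm: the cube is present — its section is the full 5.5×16.5 rectangle. Overall, the cross-section is a single solid region. The nearest boundary edge runs (5.50, 16.50)→(0.00, 16.50); distance from the point to it = 1.50 mm. The point is not inside any of the regions above, so it lies outside the cross-section (1.50 mm from the nearest boundary).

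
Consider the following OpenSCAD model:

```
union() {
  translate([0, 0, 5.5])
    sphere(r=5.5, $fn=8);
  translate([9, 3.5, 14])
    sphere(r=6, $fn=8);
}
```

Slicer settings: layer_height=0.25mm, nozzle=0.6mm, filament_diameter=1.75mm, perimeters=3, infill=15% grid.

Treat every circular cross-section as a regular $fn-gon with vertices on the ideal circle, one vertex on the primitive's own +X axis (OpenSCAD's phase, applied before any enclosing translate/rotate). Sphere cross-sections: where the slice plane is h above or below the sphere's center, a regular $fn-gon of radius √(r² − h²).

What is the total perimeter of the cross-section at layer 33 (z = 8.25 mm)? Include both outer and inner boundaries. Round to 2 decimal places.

At z = 8.25 mm: the sphere: section is a regular 8-gon, circumradius = √(r²−h²) = √(5.5²−2.75²) = 4.763 (perimeter = 2·8·4.763·sin(180°/8) = 29.16 mm); the r=6 sphere at (9, 3.5) slices to a regular 8-gon of circumradius 1.714 (√(r²−h²) with h=5.75 from center) (perimeter = 2·8·1.714·sin(180°/8) = 10.49 mm); Merging all regions: the 2 present regions are separate (no shared area or edge), so areas and boundary lengths simply add and each stays a separate island — boundary = 39.66 mm. Overall, the cross-section has 2 separate islands. Total boundary length (outer) = 39.66 mm.

39.66 mm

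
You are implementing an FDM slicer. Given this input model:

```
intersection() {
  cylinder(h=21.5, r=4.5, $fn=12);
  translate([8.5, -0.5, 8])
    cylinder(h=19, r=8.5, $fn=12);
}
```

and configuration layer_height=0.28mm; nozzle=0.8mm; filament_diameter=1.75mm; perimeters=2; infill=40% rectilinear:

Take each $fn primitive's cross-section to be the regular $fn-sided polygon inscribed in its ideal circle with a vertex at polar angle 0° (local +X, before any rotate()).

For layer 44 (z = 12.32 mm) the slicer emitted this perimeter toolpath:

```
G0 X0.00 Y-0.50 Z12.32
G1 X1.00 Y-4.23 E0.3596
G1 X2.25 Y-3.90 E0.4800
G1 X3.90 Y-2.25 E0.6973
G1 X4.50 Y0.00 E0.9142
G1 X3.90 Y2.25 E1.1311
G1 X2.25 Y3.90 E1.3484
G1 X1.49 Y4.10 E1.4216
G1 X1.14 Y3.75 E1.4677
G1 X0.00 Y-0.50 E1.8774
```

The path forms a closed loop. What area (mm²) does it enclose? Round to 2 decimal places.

Apply the shoelace formula to the sequence of (X, Y) vertices; enclosed area = 25.21 mm².

25.21 mm²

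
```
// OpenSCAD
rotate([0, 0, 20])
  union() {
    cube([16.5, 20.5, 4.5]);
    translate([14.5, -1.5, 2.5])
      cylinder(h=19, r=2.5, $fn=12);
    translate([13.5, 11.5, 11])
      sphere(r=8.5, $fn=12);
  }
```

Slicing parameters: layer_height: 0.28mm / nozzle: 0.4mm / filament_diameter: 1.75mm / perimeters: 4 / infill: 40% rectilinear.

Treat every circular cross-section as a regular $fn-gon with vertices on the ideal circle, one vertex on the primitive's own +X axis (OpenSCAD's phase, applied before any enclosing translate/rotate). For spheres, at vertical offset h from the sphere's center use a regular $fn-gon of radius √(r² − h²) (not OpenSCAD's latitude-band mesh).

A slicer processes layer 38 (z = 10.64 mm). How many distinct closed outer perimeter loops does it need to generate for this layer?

2

At z = 10.64 mm: the cube is not intersected at this z (z outside [0, 4.5]); the r=2.5 cylinder at (14.5, -1.5) contributes a regular 12-gon of circumradius 2.5; the sphere at (13.5, 11.5): section is a regular 12-gon, circumradius = √(r²−h²) = √(8.5²−0.36²) = 8.492; Taking the union: the 2 present regions are separate (no shared area or edge), so areas and boundary lengths simply add and each stays a separate island — 2 connected regions; (whole slice rotated 20° about Z — lengths, areas and connectivity unchanged). The result has 2 disconnected regions.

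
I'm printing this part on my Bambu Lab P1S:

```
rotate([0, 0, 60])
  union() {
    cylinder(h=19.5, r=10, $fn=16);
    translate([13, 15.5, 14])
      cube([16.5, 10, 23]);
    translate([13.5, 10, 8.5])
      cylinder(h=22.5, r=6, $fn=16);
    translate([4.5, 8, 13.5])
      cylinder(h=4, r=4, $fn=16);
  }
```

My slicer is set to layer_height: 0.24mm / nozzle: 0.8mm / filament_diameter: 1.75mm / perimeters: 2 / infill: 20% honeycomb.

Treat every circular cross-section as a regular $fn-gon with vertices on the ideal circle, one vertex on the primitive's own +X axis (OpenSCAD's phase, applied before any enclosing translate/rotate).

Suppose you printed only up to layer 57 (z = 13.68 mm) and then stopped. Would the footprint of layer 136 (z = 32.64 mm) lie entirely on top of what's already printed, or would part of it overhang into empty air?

Compare the two slices. At z = 13.68: the r=10 cylinder contributes a regular 16-gon of circumradius 10 (area = (16/2)·10.000²·sin(360°/16) = 306.15 mm²); the cube at (13, 15.5) does not reach this height (z outside [14, 37]); the r=6 cylinder at (13.5, 10) gives a regular 16-gon of circumradius 6 (constant along its height) (area = (16/2)·6.000²·sin(360°/16) = 110.21 mm²); the r=4 cylinder at (4.5, 8) contributes a regular 16-gon of circumradius 4 (area = (16/2)·4.000²·sin(360°/16) = 48.98 mm²); Combining (union): the regions partially overlap — summed areas 465.34 mm² minus the doubly-counted overlap 29.36 mm² gives 435.99 mm² — area = 435.99 mm²; (whole slice rotated 60° about Z — lengths, areas and connectivity unchanged). At z = 32.64: the cylinder does not reach this height (z outside [0, 19.5]); the 16.5×10 cube at (13, 15.5) contributes its full rectangle (area 165.00 mm²); the cylinder at (13.5, 10) does not reach this height (z outside [8.5, 31]); the cylinder at (4.5, 8) does not reach this height (z outside [13.5, 17.5]); Combining (union): only the 16.5×10 cube at (13, 15.5) is present, so the union is just that shape — area = 165.00 mm²; (rotated 60° about Z; rotation is an isometry so areas/perimeters/island counts are preserved). Checking containment: at z = 32.64 the cross-section extends beyond the z = 13.68 cross-section by about 164.15 mm².

part overhangs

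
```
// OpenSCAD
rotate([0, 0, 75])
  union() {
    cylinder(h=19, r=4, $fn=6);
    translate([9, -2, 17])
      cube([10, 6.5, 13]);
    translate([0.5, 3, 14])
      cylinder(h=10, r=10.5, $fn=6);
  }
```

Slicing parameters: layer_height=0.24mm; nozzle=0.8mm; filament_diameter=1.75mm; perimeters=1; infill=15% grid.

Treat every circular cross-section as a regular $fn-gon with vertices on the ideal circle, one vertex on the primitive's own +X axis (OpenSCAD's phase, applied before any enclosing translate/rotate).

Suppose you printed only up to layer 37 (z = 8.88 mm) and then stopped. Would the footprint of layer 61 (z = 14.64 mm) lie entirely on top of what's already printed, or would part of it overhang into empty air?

Compare the two slices. At z = 8.88: the r=4 cylinder gives a regular 6-gon of circumradius 4 (constant along its height) (area = (6/2)·4.000²·sin(360°/6) = 41.57 mm²); the cube at (9, -2) does not reach this height (z outside [17, 30]); the cylinder at (0.5, 3) does not reach this height (z outside [14, 24]); Combining (union): only the r=4 cylinder is present, so the union is just that shape — area = 41.57 mm²; (whole slice rotated 75° about Z — lengths, areas and connectivity unchanged). At z = 14.64: the r=4 cylinder contributes a regular 6-gon of circumradius 4 (area = (6/2)·4.000²·sin(360°/6) = 41.57 mm²); the cube at (9, -2) is not intersected at this z (z outside [17, 30]); the r=10.5 cylinder at (0.5, 3) contributes a regular 6-gon of circumradius 10.5 (area = (6/2)·10.500²·sin(360°/6) = 286.44 mm²); Merging all regions: the r=4 cylinder lies entirely inside the r=10.5 cylinder at (0.5, 3), so the union is just the r=10.5 cylinder at (0.5, 3) — area = 286.44 mm²; (rotated 75° about Z; rotation is an isometry so areas/perimeters/island counts are preserved). Checking containment: at z = 14.64 the cross-section extends beyond the z = 8.88 cross-section by about 244.87 mm².

part overhangs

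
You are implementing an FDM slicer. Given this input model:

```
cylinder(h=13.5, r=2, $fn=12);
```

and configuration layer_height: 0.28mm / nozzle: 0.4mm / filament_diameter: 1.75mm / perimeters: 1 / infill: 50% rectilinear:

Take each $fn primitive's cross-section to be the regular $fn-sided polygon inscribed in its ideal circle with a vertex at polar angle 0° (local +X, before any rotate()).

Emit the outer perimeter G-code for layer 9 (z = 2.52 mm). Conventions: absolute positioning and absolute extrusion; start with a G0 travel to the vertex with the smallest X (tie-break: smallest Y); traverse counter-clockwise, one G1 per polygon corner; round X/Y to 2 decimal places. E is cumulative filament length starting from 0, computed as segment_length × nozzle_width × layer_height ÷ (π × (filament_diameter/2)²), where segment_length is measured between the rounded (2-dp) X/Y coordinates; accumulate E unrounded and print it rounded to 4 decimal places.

At z = 2.52 mm: the r=2 cylinder contributes a regular 12-gon of circumradius 2. The outline is a single polygon with 12 vertices. Extrusion per mm of travel: 0.4 × 0.28 / (π × 0.875²) = 0.046564. Accumulating E over each segment gives final E = 0.5781.

G0 X-2.00 Y0.00 Z2.52
G1 X-1.73 Y-1.00 E0.0482
G1 X-1.00 Y-1.73 E0.0963
G1 X0.00 Y-2.00 E0.1445
G1 X1.00 Y-1.73 E0.1928
G1 X1.73 Y-1.00 E0.2408
G1 X2.00 Y0.00 E0.2891
G1 X1.73 Y1.00 E0.3373
G1 X1.00 Y1.73 E0.3854
G1 X0.00 Y2.00 E0.4336
G1 X-1.00 Y1.73 E0.4818
G1 X-1.73 Y1.00 E0.5299
G1 X-2.00 Y0.00 E0.5781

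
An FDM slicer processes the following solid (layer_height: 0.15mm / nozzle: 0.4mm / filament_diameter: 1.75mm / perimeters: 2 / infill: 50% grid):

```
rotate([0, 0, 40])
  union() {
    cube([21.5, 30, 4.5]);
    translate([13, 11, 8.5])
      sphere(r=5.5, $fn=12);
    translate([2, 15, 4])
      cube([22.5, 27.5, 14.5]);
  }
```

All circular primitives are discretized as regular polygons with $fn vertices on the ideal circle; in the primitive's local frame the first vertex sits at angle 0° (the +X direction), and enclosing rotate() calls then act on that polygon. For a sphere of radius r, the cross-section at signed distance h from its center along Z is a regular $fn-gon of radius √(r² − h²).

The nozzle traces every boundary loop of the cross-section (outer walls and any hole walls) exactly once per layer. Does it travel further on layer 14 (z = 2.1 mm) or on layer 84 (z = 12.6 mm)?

Layer 14 (z = 2.1): the cube is present — its section is the full 21.5×30 rectangle (perimeter 103.00 mm); the sphere at (13, 11) is not intersected at this z (|z−center|=6.400 > r=5.5); the cube at (2, 15) does not reach this height (z outside [4, 18.5]); Taking the union: only the 21.5×30 cube is present, so the union is just that shape — boundary = 103.00 mm; (whole slice rotated 40° about Z — lengths, areas and connectivity unchanged). So its perimeter = 103.00 mm. Layer 84 (z = 12.6): the cube is absent (z outside [0, 4.5]); the r=5.5 sphere at (13, 11) contributes a regular 12-gon of circumradius √(5.5²−4.1²) = 3.666 (perimeter = 2·12·3.666·sin(180°/12) = 22.77 mm); the cube at (2, 15) (footprint 22.5×27.5) is included at this height (perimeter 100.00 mm); Merging all regions: the 2 present regions are separate (no shared area or edge), so areas and boundary lengths simply add and each stays a separate island — boundary = 122.77 mm; (whole slice rotated 40° about Z — lengths, areas and connectivity unchanged). So its perimeter = 122.77 mm. Layer 84 is larger (122.77 vs 103.00 mm).

layer 84 (z = 12.6 mm)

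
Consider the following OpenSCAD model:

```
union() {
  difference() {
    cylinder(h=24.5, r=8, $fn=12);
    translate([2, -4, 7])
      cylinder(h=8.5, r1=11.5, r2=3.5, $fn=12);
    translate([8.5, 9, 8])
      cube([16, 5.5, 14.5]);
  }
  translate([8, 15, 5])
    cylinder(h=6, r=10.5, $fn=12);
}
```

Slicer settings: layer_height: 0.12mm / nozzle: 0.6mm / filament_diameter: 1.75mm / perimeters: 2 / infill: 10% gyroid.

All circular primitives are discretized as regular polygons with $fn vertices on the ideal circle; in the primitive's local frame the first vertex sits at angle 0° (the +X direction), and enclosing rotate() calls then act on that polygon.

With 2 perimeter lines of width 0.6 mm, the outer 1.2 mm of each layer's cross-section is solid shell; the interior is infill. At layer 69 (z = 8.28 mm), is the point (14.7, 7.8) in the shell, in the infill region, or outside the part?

At z = 8.28 mm: the r=8 cylinder gives a regular 12-gon of circumradius 8 (constant along its height); the cone at (2, -4) (r1=11.5→r2=3.5) has section circumradius 10.295 here — a regular 12-gon; the 16×5.5 cube at (8.5, 9) contributes its full rectangle; Subtracting the remaining from the first: starting from the r=8 cylinder, the cone at (2, -4) partially overlaps it — only the 165.16 mm² overlap (of its 317.98 mm²) is removed, clipping the outline; the 16×5.5 cube at (8.5, 9) misses the remaining region (no effect) — 1 connected region; the cylinder at (8, 15): section is a regular 12-gon, circumradius r=10.5; Combining (union): the regions partially overlap (shared area 3.63 mm²), so overlapping operands fuse into one piece — 1 connected region. Overall, the cross-section is a single solid region. The nearest boundary edge runs (17.09, 9.75)→(13.25, 5.91); distance from the point to it = 0.31 mm. The point is inside the cross-section, 0.31 mm from the nearest boundary — within the 1.2 mm shell band (2 × 0.6).

shell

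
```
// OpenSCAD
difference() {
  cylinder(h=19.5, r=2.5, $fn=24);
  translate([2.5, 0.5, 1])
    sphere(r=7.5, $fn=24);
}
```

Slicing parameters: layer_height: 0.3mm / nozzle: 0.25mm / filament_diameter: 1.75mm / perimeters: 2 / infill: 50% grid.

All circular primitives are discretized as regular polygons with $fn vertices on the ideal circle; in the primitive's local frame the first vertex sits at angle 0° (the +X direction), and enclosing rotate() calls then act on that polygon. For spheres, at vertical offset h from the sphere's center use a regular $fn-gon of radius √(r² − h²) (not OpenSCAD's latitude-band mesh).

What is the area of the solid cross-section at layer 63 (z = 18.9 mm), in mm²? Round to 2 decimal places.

19.41 mm²

At z = 18.9 mm: the cylinder: section is a regular 24-gon, circumradius r=2.5 (area = (24/2)·2.500²·sin(360°/24) = 19.41 mm²); the sphere at (2.5, 0.5) is not intersected at this z (|z−center|=17.900 > r=7.5); Taking the first minus the rest: none of the subtracted shapes is present at this height, so the r=2.5 cylinder is unchanged — area = 19.41 mm². Overall, the cross-section is a single solid region. Net area = 19.41 mm².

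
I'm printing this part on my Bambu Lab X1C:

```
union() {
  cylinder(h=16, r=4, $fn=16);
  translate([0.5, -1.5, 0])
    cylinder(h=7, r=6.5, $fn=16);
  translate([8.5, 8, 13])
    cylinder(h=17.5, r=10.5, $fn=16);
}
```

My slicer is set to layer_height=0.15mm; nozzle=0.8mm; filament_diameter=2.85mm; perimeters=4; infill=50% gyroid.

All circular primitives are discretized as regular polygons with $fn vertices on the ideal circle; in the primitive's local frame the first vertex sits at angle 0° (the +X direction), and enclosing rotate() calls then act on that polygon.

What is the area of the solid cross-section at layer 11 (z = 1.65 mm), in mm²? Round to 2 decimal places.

At z = 1.65 mm: the r=4 cylinder gives a regular 16-gon of circumradius 4 (constant along its height) (area = (16/2)·4.000²·sin(360°/16) = 48.98 mm²); the r=6.5 cylinder at (0.5, -1.5) contributes a regular 16-gon of circumradius 6.5 (area = (16/2)·6.500²·sin(360°/16) = 129.35 mm²); the cylinder at (8.5, 8) is not intersected at this z (z outside [13, 30.5]); Merging all regions: the r=4 cylinder lies entirely inside the r=6.5 cylinder at (0.5, -1.5), so the union is just the r=6.5 cylinder at (0.5, -1.5) — area = 129.35 mm². Overall, the cross-section is a single solid region. Net area = 129.35 mm².

129.35 mm²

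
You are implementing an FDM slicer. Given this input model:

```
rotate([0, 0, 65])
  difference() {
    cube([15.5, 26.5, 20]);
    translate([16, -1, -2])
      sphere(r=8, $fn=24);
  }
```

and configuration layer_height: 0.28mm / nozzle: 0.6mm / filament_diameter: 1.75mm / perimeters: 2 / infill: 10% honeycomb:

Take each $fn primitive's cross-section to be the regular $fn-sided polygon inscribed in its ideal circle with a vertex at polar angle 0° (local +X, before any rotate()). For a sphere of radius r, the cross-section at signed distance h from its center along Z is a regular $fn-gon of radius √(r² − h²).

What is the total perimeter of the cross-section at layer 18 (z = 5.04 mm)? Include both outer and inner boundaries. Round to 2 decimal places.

At z = 5.04 mm: the cube is present — its section is the full 15.5×26.5 rectangle (perimeter 84.00 mm); the r=8 sphere at (16, -1) slices to a regular 24-gon of circumradius 3.800 (√(r²−h²) with h=7.04 from center) (perimeter = 2·24·3.800·sin(180°/24) = 23.81 mm); Taking the first minus the rest: starting from the 15.5×26.5 cube, the r=8 sphere at (16, -1) partially overlaps it — only the 6.09 mm² overlap (of its 44.84 mm²) is removed, clipping the outline — boundary = 82.54 mm; (rotated 65° about Z; rotation is an isometry so areas/perimeters/island counts are preserved). Overall, the cross-section is a single solid region. Total boundary length (outer) = 82.54 mm.

82.54 mm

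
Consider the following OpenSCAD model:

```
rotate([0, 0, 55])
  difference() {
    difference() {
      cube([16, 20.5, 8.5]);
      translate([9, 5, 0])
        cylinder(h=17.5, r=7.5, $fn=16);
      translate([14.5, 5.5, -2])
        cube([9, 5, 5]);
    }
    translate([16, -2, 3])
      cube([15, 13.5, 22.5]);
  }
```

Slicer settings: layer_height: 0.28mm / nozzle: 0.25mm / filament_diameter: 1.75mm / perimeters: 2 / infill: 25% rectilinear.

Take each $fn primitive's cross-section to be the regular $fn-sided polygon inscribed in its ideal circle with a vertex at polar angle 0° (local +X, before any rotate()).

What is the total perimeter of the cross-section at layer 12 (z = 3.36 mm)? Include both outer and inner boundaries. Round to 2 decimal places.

86.22 mm

At z = 3.36 mm: the 16×20.5 cube contributes its full rectangle (perimeter 73.00 mm); the r=7.5 cylinder at (9, 5) contributes a regular 16-gon of circumradius 7.5 (perimeter = 2·16·7.500·sin(180°/16) = 46.82 mm); the cube at (14.5, 5.5) does not reach this height (z outside [-2, 3]); After the difference (first − rest): starting from the 16×20.5 cube, the r=7.5 cylinder at (9, 5) partially overlaps it — only the 152.75 mm² overlap (of its 172.21 mm²) is removed, clipping the outline — boundary = 86.22 mm; the cube at (16, -2) (footprint 15×13.5) is included at this height (perimeter 57.00 mm); Taking the first minus the rest: starting from the result so far, the 15×13.5 cube at (16, -2) misses the remaining region (no effect) — boundary = 86.22 mm; (rotated 55° about Z; rotation is an isometry so areas/perimeters/island counts are preserved). Overall, the cross-section has 2 separate islands. Total boundary length (outer) = 86.22 mm.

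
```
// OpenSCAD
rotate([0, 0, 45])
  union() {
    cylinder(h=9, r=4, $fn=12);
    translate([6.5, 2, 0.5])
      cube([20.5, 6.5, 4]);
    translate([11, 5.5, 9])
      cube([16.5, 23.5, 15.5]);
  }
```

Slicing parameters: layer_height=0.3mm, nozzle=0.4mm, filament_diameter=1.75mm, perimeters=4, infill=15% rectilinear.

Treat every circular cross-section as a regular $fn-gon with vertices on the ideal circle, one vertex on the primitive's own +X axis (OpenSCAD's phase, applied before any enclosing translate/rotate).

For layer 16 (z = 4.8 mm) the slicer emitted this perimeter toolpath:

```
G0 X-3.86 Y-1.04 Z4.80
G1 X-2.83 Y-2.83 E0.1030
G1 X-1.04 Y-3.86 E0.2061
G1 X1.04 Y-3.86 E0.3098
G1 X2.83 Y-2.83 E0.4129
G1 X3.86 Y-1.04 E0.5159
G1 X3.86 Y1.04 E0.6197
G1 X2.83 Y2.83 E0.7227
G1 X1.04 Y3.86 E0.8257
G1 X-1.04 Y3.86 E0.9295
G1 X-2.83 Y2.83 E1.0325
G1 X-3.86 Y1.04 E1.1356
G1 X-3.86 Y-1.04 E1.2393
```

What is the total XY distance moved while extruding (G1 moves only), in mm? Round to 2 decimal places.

Sum the Euclidean lengths of each G1 segment: total = 24.84 mm.

24.84 mm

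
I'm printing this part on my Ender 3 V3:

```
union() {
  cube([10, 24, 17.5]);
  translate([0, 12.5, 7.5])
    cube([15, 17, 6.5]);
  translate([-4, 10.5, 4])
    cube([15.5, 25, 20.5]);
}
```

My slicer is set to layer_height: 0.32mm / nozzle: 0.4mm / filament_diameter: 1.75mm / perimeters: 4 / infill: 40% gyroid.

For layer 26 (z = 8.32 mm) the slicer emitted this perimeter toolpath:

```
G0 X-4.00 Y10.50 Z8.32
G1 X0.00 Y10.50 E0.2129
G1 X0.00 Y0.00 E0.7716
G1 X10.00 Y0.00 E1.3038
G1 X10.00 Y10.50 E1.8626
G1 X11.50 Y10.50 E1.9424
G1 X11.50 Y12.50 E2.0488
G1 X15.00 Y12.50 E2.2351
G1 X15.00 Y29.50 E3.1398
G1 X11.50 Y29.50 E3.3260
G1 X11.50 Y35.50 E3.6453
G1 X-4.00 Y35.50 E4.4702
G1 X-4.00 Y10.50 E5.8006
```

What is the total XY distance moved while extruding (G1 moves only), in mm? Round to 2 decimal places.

Sum the Euclidean lengths of each G1 segment: total = 109.00 mm.

109.00 mm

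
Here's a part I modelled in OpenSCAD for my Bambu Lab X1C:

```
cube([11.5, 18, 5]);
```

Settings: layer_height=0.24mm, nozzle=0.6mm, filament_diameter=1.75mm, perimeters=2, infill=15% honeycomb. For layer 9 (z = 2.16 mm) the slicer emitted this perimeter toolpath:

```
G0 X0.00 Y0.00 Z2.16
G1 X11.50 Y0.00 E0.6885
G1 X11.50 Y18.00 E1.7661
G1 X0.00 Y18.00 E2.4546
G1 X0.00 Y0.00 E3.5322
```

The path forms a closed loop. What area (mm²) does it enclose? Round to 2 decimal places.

207.00 mm²

Apply the shoelace formula to the sequence of (X, Y) vertices; enclosed area = 207.00 mm².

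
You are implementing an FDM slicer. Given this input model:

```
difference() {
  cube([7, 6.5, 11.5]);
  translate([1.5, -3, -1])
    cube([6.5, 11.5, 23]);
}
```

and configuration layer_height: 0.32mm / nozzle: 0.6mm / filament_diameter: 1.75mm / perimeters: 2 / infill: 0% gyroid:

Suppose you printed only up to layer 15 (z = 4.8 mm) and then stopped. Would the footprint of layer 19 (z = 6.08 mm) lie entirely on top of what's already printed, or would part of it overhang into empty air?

entirely on top

Compare the two slices. At z = 4.8: the cube is present — its section is the full 7×6.5 rectangle (area 45.50 mm²); the cube at (1.5, -3) is present — its section is the full 6.5×11.5 rectangle (area 74.75 mm²); After the difference (first − rest): starting from the 7×6.5 cube (45.50 mm²), the 6.5×11.5 cube at (1.5, -3) partially overlaps it — only the 35.75 mm² overlap (of its 74.75 mm²) is removed, clipping the outline — area = 9.75 mm². At z = 6.08: the cube is present — its section is the full 7×6.5 rectangle (area 45.50 mm²); the 6.5×11.5 cube at (1.5, -3) contributes its full rectangle (area 74.75 mm²); After the difference (first − rest): starting from the 7×6.5 cube (45.50 mm²), the 6.5×11.5 cube at (1.5, -3) partially overlaps it — only the 35.75 mm² overlap (of its 74.75 mm²) is removed, clipping the outline — area = 9.75 mm². Checking containment: the cross-section at z = 6.08 is a subset of the cross-section at z = 4.8.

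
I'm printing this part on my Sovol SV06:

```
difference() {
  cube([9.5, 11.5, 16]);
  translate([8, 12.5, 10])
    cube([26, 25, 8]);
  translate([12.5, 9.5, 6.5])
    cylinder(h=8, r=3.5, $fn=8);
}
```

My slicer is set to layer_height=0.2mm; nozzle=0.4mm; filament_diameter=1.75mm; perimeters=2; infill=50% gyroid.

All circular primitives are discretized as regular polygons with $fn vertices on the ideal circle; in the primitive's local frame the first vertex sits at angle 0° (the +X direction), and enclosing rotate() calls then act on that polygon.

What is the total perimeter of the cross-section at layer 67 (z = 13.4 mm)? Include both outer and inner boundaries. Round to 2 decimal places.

42.20 mm

At z = 13.4 mm: the cube is present — its section is the full 9.5×11.5 rectangle (perimeter 42.00 mm); the 26×25 cube at (8, 12.5) contributes its full rectangle (perimeter 102.00 mm); the cylinder at (12.5, 9.5): section is a regular 8-gon, circumradius r=3.5 (perimeter = 2·8·3.500·sin(180°/8) = 21.43 mm); Taking the first minus the rest: starting from the 9.5×11.5 cube, the 26×25 cube at (8, 12.5) misses the remaining region (no effect); the r=3.5 cylinder at (12.5, 9.5) partially overlaps it — only the 0.60 mm² overlap (of its 34.65 mm²) is removed, clipping the outline — boundary = 42.20 mm. Overall, the cross-section is a single solid region. Total boundary length (outer) = 42.20 mm.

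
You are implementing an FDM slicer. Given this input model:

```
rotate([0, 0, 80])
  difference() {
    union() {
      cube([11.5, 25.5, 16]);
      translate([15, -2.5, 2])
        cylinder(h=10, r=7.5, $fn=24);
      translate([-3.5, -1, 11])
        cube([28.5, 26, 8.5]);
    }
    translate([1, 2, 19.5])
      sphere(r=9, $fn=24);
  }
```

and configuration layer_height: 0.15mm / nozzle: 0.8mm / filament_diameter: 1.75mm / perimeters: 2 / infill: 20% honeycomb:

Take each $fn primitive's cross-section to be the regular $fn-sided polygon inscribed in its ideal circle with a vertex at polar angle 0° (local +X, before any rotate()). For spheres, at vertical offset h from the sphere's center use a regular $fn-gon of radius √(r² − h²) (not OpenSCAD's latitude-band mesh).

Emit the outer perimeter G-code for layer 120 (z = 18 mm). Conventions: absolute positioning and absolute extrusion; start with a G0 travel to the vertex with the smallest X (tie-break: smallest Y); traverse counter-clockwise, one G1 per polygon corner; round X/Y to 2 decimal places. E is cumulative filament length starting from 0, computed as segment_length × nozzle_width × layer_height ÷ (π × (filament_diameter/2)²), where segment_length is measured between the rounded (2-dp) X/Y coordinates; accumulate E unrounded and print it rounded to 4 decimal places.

G0 X-25.23 Y0.89 Z18.00
G1 X-10.10 Y-1.77 E0.7664
G1 X-10.13 Y-1.70 E0.7702
G1 X-10.64 Y0.56 E0.8858
G1 X-10.54 Y2.87 E1.0012
G1 X-9.84 Y5.08 E1.1168
G1 X-8.59 Y7.04 E1.2328
G1 X-6.89 Y8.60 E1.3479
G1 X-4.83 Y9.67 E1.4637
G1 X-2.57 Y10.17 E1.5792
G1 X-0.25 Y10.07 E1.6950
G1 X1.95 Y9.37 E1.8102
G1 X2.60 Y8.97 E1.8483
G1 X5.33 Y24.45 E2.6325
G1 X-20.28 Y28.96 E3.9299
G1 X-25.23 Y0.89 E5.3519

At z = 18 mm: the cube is not intersected at this z (z outside [0, 16]); the cylinder at (15, -2.5) is absent (z outside [2, 12]); the cube at (-3.5, -1) (footprint 28.5×26) is included at this height; Combining (union): only the 28.5×26 cube at (-3.5, -1) is present, so the union is just that shape — 1 connected region; the r=9 sphere at (1, 2) contributes a regular 24-gon of circumradius √(9²−1.5²) = 8.874; After the difference (first − rest): starting from that combined region, the r=9 sphere at (1, 2) partially overlaps it — only the 138.52 mm² overlap (of its 244.58 mm²) is removed, clipping the outline — 1 connected region; (rotated 80° about Z; rotation is an isometry so areas/perimeters/island counts are preserved). The outline is a single polygon with 15 vertices. Extrusion per mm of travel: 0.8 × 0.15 / (π × 0.875²) = 0.049890. Accumulating E over each segment gives final E = 5.3519.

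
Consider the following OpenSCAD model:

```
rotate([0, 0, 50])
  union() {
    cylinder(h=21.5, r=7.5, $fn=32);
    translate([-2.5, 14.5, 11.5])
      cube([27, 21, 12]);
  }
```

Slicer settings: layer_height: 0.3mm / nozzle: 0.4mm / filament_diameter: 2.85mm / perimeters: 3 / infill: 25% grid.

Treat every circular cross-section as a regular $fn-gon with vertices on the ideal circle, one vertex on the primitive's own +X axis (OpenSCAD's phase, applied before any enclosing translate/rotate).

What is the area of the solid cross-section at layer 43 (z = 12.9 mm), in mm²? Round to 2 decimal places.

742.58 mm²

At z = 12.9 mm: the cylinder: section is a regular 32-gon, circumradius r=7.5 (area = (32/2)·7.500²·sin(360°/32) = 175.58 mm²); the 27×21 cube at (-2.5, 14.5) contributes its full rectangle (area 567.00 mm²); Combining (union): the 2 present regions are separate (no shared area or edge), so areas and boundary lengths simply add and each stays a separate island — area = 742.58 mm²; (rotated 50° about Z; rotation is an isometry so areas/perimeters/island counts are preserved). Overall, the cross-section has 2 separate islands. Net area = 742.58 mm².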